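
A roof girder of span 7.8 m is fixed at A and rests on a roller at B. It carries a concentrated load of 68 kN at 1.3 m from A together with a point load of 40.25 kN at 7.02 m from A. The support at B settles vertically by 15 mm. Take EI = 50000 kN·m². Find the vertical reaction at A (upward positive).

R_A = 76.08 kN

Release the roller at B. Primary structure: cantilever fixed at A.
Deflection at B on the released cantilever, summing each load's contribution:
  point load 68 at a = 1.3: Pa²(3L − a)/(6EI) = 423.3/EI
  point load 40.25 at a = 7.02: Pa²(3L − a)/(6EI) = 5415/EI
  δ_0 = 5838/EI
Tip deflection under a unit load at B: L³/(3EI) = 158.2/EI.
With EI = 50000 kN·m²: δ_0 = 0.11677 m and δ_{BB} = 0.003164 m/kN.
Compatibility — the beam at B must follow the support down by 0.015 m: δ_0 − R_B·δ_{BB} = 0.015, so R_B = (0.11677 − 0.015)/0.003164 = 32.17 kN.
Vertical equilibrium: R_A = ΣP − R_B = 108.2 − 32.17 = 76.08 kN.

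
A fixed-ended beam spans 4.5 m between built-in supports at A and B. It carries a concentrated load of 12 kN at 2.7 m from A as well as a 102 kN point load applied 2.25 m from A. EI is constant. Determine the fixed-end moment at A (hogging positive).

Take the two fixed-end moments M_A, M_B as redundants; the released structure is the simple span AB.
Simple-span end rotations at A and B under the given loads:
  at A: point load 12 at a = 2.7: Pab(L + b)/(6LEI) = 13.61/EI
  at B: point load 12 at a = 2.7: Pab(L + a)/(6LEI) = 15.55/EI
  at A: point load 102 at a = 2.25: Pab(L + b)/(6LEI) = 129.1/EI
  at B: point load 102 at a = 2.25: Pab(L + a)/(6LEI) = 129.1/EI
  θ_A0 = 142.7/EI,  θ_B0 = 144.6/EI
Flexibility coefficients: a unit moment at one end gives L/(3EI) there and L/(6EI) at the far end, so f₁₁ = f₂₂ = 1.5/EI and f₁₂ = f₂₁ = 0.75/EI.
Compatibility — zero rotation at each built-in end:
  1.5 M_A + 0.75 M_B = 142.7
  0.75 M_A + 1.5 M_B = 144.6
Solving the pair gives M_A = 62.56 kN·m and M_B = 65.15 kN·m (hogging).

M_A = 62.56 kN·m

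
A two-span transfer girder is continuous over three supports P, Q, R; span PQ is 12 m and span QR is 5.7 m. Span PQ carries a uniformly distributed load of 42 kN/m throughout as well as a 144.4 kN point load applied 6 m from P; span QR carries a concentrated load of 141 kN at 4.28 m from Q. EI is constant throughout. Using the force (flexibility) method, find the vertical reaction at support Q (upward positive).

R_Q = 556.8 kN

Release continuity at Q by inserting a hinge; the redundant is the internal moment M_Q. The primary structure is two simply-supported spans PQ and QR.
Rotations at Q on the released spans (each span's end-slope, ×1/EI):
  span PQ: UDL 42: wL³/(24EI) = 3024/EI
  span PQ: point load 144.4 at a = 6: Pab(L + a)/(6LEI) = 1300/EI
  span QR: point load 141 at a = 4.28: Pab(L + b)/(6LEI) = 178.4/EI
  relative rotation θ_0 = (4324 + 178.4)/EI = 4502/EI
A unit hogging moment at Q produces rotation L₁/(3EI) + L₂/(3EI) = 5.9/EI.
Compatibility: M_Q·(L₁+L₂)/(3EI) = θ_0, giving M_Q = 763.1 kN·m (hogging).
Span PQ, ΣM about P with M_Q applied at Q: R_Q^{PQ}·12 = 3890 + 763.1, so R_Q^{PQ} = 387.8 kN and R_P = 648.4 − 387.8 = 260.6 kN.
Span QR, ΣM about R: R_Q^{QR}·5.7 = 200.2 + 763.1, so R_Q^{QR} = 169 kN and R_R = 141 − 169 = -28 kN.
R_Q = 387.8 + 169 = 556.8 kN.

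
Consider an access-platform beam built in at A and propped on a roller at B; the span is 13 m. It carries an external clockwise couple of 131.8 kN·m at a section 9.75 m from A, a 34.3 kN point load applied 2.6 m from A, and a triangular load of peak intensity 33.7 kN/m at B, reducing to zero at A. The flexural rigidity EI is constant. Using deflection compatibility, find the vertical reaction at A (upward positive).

Remove the prop at B; the released (primary) structure is a cantilever built in at A.
Downward deflection at the released point B due to the loads:
  clockwise couple 131.8 at a = 9.75: M₀a(2L − a)/(2EI) = 10441/EI
  point load 34.3 at a = 2.6: Pa²(3L − a)/(6EI) = 1407/EI
  triangular load, peak 33.7 at the free end: 11w₀L⁴/(120EI) = 88230/EI
  δ_0 = 100077/EI
Tip deflection under a unit load at B: L³/(3EI) = 732.3/EI.
Compatibility at B: δ_0 − R_B·δ_{BB} = 0, so R_B = 100077/732.3 = 136.7 kN.
Vertical equilibrium: R_A = ΣP − R_B = 253.3 − 136.7 = 116.7 kN.

R_A = 116.7 kN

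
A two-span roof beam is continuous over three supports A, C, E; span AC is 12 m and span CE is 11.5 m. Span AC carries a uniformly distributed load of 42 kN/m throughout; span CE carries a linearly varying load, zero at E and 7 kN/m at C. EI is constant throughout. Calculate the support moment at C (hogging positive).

M_C = 416.2 kN·m

Insert a hinge at C; M_C is the redundant, and each span becomes simply supported.
Rotations at C on the released spans (each span's end-slope, ×1/EI):
  span AC: UDL 42: wL³/(24EI) = 3024/EI
  span CE: triangular load, peak 7: w₀L³/(45EI) = 236.6/EI
  relative rotation θ_0 = (3024 + 236.6)/EI = 3261/EI
A unit hogging moment at C produces rotation L₁/(3EI) + L₂/(3EI) = 7.833/EI.
Slope continuity at C: θ_0 = M_C·7.833/EI, so M_C = 3261/7.833 = 416.2 kN·m (hogging).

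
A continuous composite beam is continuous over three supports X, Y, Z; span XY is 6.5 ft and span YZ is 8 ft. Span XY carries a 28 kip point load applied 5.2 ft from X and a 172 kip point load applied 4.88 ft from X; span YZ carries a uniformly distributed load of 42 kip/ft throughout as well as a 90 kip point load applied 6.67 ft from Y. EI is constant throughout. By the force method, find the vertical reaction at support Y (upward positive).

R_Y = 421.3 kip

Take M_Y as the redundant. Released structure: two simple spans XY and YZ with a hinge at Y.
End slopes at the hinge Y, treating each span as simply supported:
  span XY: point load 28 at a = 5.2: Pab(L + a)/(6LEI) = 56.78/EI
  span XY: point load 172 at a = 4.88: Pab(L + a)/(6LEI) = 396.8/EI
  span YZ: UDL 42: wL³/(24EI) = 896/EI
  span YZ: point load 90 at a = 6.67: Pab(L + b)/(6LEI) = 155.2/EI
  relative rotation θ_0 = (453.6 + 1051)/EI = 1505/EI
A unit hogging moment at Y produces rotation L₁/(3EI) + L₂/(3EI) = 4.833/EI.
Slope continuity at Y: θ_0 = M_Y·4.833/EI, so M_Y = 1505/4.833 = 311.3 kip·ft (hogging).
Span XY, ΣM about X with M_Y applied at Y: R_Y^{XY}·6.5 = 985 + 311.3, so R_Y^{XY} = 199.4 kip and R_X = 200 − 199.4 = 0.5713 kip.
Span YZ, ΣM about Z: R_Y^{YZ}·8 = 1464 + 311.3, so R_Y^{YZ} = 221.9 kip and R_Z = 426 − 221.9 = 204.1 kip.
R_Y = 199.4 + 221.9 = 421.3 kip.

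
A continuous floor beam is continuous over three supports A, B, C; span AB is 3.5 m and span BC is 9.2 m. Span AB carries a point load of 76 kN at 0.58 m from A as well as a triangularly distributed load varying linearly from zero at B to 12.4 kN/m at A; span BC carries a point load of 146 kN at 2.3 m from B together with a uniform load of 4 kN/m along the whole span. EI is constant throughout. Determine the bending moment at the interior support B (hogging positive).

Release continuity at B by inserting a hinge; the redundant is the internal moment M_B. The primary structure is two simply-supported spans AB and BC.
End slopes at the hinge B, treating each span as simply supported:
  span AB: point load 76 at a = 0.58: Pab(L + a)/(6LEI) = 25.01/EI
  span AB: triangular load, peak 12.4: 7w₀L³/(360EI) = 10.34/EI
  span BC: point load 146 at a = 2.3: Pab(L + b)/(6LEI) = 675.8/EI
  span BC: UDL 4: wL³/(24EI) = 129.8/EI
  relative rotation θ_0 = (35.34 + 805.6)/EI = 840.9/EI
A unit hogging moment at B produces rotation L₁/(3EI) + L₂/(3EI) = 4.233/EI.
Compatibility: M_B·(L₁+L₂)/(3EI) = θ_0, giving M_B = 198.6 kN·m (hogging).

M_B = 198.6 kN·m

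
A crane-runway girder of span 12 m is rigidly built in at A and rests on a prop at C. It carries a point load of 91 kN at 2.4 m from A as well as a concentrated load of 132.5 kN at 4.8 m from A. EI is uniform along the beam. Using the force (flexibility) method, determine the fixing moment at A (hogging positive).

Remove the prop at C; the released (primary) structure is a cantilever built in at A.
Deflection at C on the released cantilever, summing each load's contribution:
  point load 91 at a = 2.4: Pa²(3L − a)/(6EI) = 2935/EI
  point load 132.5 at a = 4.8: Pa²(3L − a)/(6EI) = 15875/EI
  δ_0 = 18810/EI
Tip deflection under a unit load at C: L³/(3EI) = 576/EI.
Compatibility at C: δ_0 − R_C·δ_{CC} = 0, so R_C = 18810/576 = 32.66 kN.
Moment equilibrium about A: M_A = Σ(load moments about A) − R_C·L = 854.4 − 32.66×12 = 462.5 kN·m.

M_A = 462.5 kN·m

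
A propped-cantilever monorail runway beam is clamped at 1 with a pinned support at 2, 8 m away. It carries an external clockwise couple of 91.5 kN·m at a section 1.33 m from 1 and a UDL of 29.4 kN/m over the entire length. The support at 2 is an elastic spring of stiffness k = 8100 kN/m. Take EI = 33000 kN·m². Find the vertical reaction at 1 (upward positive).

R_1 = 143.9 kN

Choose R_2 as the redundant. The primary structure is the cantilever fixed at 1.
Primary-structure tip deflection at 2 by superposition:
  clockwise couple 91.5 at a = 1.33: M₀a(2L − a)/(2EI) = 892.6/EI
  UDL 29.4: wL⁴/(8EI) = 15053/EI
  δ_0 = 15945/EI
Tip deflection under a unit load at 2: L³/(3EI) = 170.7/EI.
With EI = 33000 kN·m²: δ_0 = 0.48319 m and δ_{22} = 0.005172 m/kN.
Compatibility — the spring shortens by R_2/k under the reaction it provides: δ_0 − R_2·δ_{22} = R_2/k. With 1/k = 0.000123 m/kN, R_2 = δ_0 / (δ_{22} + 1/k) = 0.48319 / (0.005172 + 0.000123) = 91.25 kN.
Vertical equilibrium: R_1 = ΣP − R_2 = 235.2 − 91.25 = 143.9 kN.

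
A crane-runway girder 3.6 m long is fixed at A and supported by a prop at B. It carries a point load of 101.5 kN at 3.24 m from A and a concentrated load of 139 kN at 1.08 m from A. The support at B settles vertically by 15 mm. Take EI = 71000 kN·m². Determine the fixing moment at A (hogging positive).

Take the reaction at B as the redundant and release it; the primary structure is a cantilever fixed at A.
Downward deflection at the released point B due to the loads:
  point load 101.5 at a = 3.24: Pa²(3L − a)/(6EI) = 1343/EI
  point load 139 at a = 1.08: Pa²(3L − a)/(6EI) = 262.6/EI
  δ_0 = 1605/EI
Tip deflection under a unit load at B: L³/(3EI) = 15.55/EI.
With EI = 71000 kN·m²: δ_0 = 0.022608 m and δ_{BB} = 0.000219 m/kN.
Compatibility — the beam at B must follow the support down by 0.015 m: δ_0 − R_B·δ_{BB} = 0.015, so R_B = (0.022608 − 0.015)/0.000219 = 34.73 kN.
Moment equilibrium about A: M_A = Σ(load moments about A) − R_B·L = 479 − 34.73×3.6 = 353.9 kN·m.

M_A = 353.9 kN·m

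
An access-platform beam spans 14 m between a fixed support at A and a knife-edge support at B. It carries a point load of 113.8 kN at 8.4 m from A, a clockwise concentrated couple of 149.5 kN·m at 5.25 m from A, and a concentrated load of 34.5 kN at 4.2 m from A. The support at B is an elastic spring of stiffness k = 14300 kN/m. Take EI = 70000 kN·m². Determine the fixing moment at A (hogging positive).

Choose R_B as the redundant. The primary structure is the cantilever fixed at A.
Deflection at B on the released cantilever, summing each load's contribution:
  point load 113.8 at a = 8.4: Pa²(3L − a)/(6EI) = 44966/EI
  clockwise couple 149.5 at a = 5.25: M₀a(2L − a)/(2EI) = 8928/EI
  point load 34.5 at a = 4.2: Pa²(3L − a)/(6EI) = 3834/EI
  δ_0 = 57728/EI
Flexibility coefficient — unit upward force at B: δ_{BB} = L³/(3EI) = 914.7/EI.
With EI = 70000 kN·m²: δ_0 = 0.82469 m and δ_{BB} = 0.013067 m/kN.
Compatibility — the spring shortens by R_B/k under the reaction it provides: δ_0 − R_B·δ_{BB} = R_B/k. With 1/k = 0.00007 m/kN, R_B = δ_0 / (δ_{BB} + 1/k) = 0.82469 / (0.013067 + 0.00007) = 62.78 kN.
Moment equilibrium about A: M_A = Σ(load moments about A) − R_B·L = 1250 − 62.78×14 = 371.4 kN·m.

M_A = 371.4 kN·m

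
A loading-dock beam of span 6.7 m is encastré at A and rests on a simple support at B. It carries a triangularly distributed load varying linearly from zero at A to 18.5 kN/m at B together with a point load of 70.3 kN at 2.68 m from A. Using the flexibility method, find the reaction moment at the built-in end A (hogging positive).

Take the reaction at B as the redundant and release it; the primary structure is a cantilever fixed at A.
Primary-structure tip deflection at B by superposition:
  triangular load, peak 18.5 at the free end: 11w₀L⁴/(120EI) = 3417/EI
  point load 70.3 at a = 2.68: Pa²(3L − a)/(6EI) = 1466/EI
  δ_0 = 4883/EI
Tip deflection under a unit load at B: L³/(3EI) = 100.3/EI.
The prop prevents deflection at B: R_B = δ_0/δ_{BB} = 4883/100.3 = 48.71 kN.
Moment equilibrium about A: M_A = Σ(load moments about A) − R_B·L = 465.2 − 48.71×6.7 = 138.9 kN·m.

M_A = 138.9 kN·m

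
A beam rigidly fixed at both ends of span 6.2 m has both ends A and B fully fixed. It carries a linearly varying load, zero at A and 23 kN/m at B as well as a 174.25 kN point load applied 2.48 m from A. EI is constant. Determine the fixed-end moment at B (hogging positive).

Take the two fixed-end moments M_A, M_B as redundants; the released structure is the simple span AB.
On the primary (simply-supported) span, the end slopes from the loading are:
  at A: triangular load, peak 23: 7w₀L³/(360EI) = 106.6/EI
  at B: triangular load, peak 23: w₀L³/(45EI) = 121.8/EI
  at A: point load 174.25 at a = 2.48: Pab(L + b)/(6LEI) = 428.7/EI
  at B: point load 174.25 at a = 2.48: Pab(L + a)/(6LEI) = 375.1/EI
  θ_A0 = 535.3/EI,  θ_B0 = 496.9/EI
Flexibility coefficients: a unit moment at one end gives L/(3EI) there and L/(6EI) at the far end, so f₁₁ = f₂₂ = 2.067/EI and f₁₂ = f₂₁ = 1.033/EI.
Compatibility — zero rotation at each built-in end:
  2.067 M_A + 1.033 M_B = 535.3
  1.033 M_A + 2.067 M_B = 496.9
Solving the pair gives M_A = 185 kN·m and M_B = 147.9 kN·m (hogging).

M_B = 147.9 kN·m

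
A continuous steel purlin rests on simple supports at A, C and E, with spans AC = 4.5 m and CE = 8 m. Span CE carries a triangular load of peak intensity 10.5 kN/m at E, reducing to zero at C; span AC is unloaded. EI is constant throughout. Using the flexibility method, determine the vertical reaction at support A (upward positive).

Release continuity at C by inserting a hinge; the redundant is the internal moment M_C. The primary structure is two simply-supported spans AC and CE.
Rotations at C on the released spans (each span's end-slope, ×1/EI):
  span CE: triangular load, peak 10.5: 7w₀L³/(360EI) = 104.5/EI
  relative rotation θ_0 = (0 + 104.5)/EI = 104.5/EI
A unit hogging moment at C produces rotation L₁/(3EI) + L₂/(3EI) = 4.167/EI.
Compatibility: M_C·(L₁+L₂)/(3EI) = θ_0, giving M_C = 25.09 kN·m (hogging).
Span AC, ΣM about A with M_C applied at C: R_C^{AC}·4.5 = 0 + 25.09, so R_C^{AC} = 5.575 kN and R_A = 0 − 5.575 = -5.575 kN.

R_A = -5.575 kN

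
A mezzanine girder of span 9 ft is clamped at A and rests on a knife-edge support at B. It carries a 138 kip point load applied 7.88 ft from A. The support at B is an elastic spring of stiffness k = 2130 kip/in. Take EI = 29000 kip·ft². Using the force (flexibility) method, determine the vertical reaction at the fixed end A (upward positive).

Take the reaction at B as the redundant and release it; the primary structure is a cantilever fixed at A.
Primary-structure tip deflection at B by superposition:
  point load 138 at a = 7.88: Pa²(3L − a)/(6EI) = 27307/EI
Flexibility coefficient — unit upward force at B: δ_{BB} = L³/(3EI) = 243/EI.
With EI = 29000 kip·ft²: δ_0 = 0.94161 ft and δ_{BB} = 0.008379 ft/kip.
Compatibility — the spring shortens by R_B/k under the reaction it provides: δ_0 − R_B·δ_{BB} = R_B/k. With 1/k = 1/(2130×12) ft/kip = 0.000039 ft/kip, R_B = δ_0 / (δ_{BB} + 1/k) = 0.94161 / (0.008379 + 0.000039) = 111.9 kip.
Vertical equilibrium: R_A = ΣP − R_B = 138 − 111.9 = 26.15 kip.

R_A = 26.15 kip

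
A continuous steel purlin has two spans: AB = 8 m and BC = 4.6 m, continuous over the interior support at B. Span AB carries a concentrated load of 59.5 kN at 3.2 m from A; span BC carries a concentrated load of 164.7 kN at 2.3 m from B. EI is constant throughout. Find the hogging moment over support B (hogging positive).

M_B = 102.6 kN·m

Insert a hinge at B; M_B is the redundant, and each span becomes simply supported.
End slopes at the hinge B, treating each span as simply supported:
  span AB: point load 59.5 at a = 3.2: Pab(L + a)/(6LEI) = 213.2/EI
  span BC: point load 164.7 at a = 2.3: Pab(L + b)/(6LEI) = 217.8/EI
  relative rotation θ_0 = (213.2 + 217.8)/EI = 431.1/EI
A unit hogging moment at B produces rotation L₁/(3EI) + L₂/(3EI) = 4.2/EI.
Slope continuity at B: θ_0 = M_B·4.2/EI, so M_B = 431.1/4.2 = 102.6 kN·m (hogging).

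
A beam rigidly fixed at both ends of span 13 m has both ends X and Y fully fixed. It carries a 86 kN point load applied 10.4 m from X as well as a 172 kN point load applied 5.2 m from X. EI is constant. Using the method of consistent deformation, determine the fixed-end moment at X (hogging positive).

Take the two fixed-end moments M_X, M_Y as redundants; the released structure is the simple span XY.
End rotations of the released simple span under the applied load (×1/EI):
  at X: point load 86 at a = 10.4: Pab(L + b)/(6LEI) = 465.1/EI
  at Y: point load 86 at a = 10.4: Pab(L + a)/(6LEI) = 697.6/EI
  at X: point load 172 at a = 5.2: Pab(L + b)/(6LEI) = 1860/EI
  at Y: point load 172 at a = 5.2: Pab(L + a)/(6LEI) = 1628/EI
  θ_X0 = 2325/EI,  θ_Y0 = 2325/EI
Flexibility coefficients: a unit moment at one end gives L/(3EI) there and L/(6EI) at the far end, so f₁₁ = f₂₂ = 4.333/EI and f₁₂ = f₂₁ = 2.167/EI.
Compatibility — zero rotation at each built-in end:
  4.333 M_X + 2.167 M_Y = 2325
  2.167 M_X + 4.333 M_Y = 2325
Solving the pair gives M_X = 357.8 kN·m and M_Y = 357.8 kN·m (hogging).

M_X = 357.8 kN·m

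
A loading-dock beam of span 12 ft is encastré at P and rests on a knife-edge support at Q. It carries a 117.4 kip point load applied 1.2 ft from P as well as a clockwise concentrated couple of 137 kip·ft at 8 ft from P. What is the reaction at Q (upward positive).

Remove the prop at Q; the released (primary) structure is a cantilever built in at P.
Free-end deflection of the primary structure under the applied loading (downward +):
  point load 117.4 at a = 1.2: Pa²(3L − a)/(6EI) = 980.5/EI
  clockwise couple 137 at a = 8: M₀a(2L − a)/(2EI) = 8768/EI
  δ_0 = 9749/EI
Tip deflection under a unit load at Q: L³/(3EI) = 576/EI.
The prop prevents deflection at Q: R_Q = δ_0/δ_{QQ} = 9749/576 = 16.92 kip.

R_Q = 16.92 kip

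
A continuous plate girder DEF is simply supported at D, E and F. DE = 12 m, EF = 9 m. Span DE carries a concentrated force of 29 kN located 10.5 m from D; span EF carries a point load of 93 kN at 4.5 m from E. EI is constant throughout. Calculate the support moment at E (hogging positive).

M_E = 87.65 kN·m

Release continuity at E by inserting a hinge; the redundant is the internal moment M_E. The primary structure is two simply-supported spans DE and EF.
Rotations at E on the released spans (each span's end-slope, ×1/EI):
  span DE: point load 29 at a = 10.5: Pab(L + a)/(6LEI) = 142.7/EI
  span EF: point load 93 at a = 4.5: Pab(L + b)/(6LEI) = 470.8/EI
  relative rotation θ_0 = (142.7 + 470.8)/EI = 613.5/EI
A unit hogging moment at E produces rotation L₁/(3EI) + L₂/(3EI) = 7/EI.
Slope continuity at E: θ_0 = M_E·7/EI, so M_E = 613.5/7 = 87.65 kN·m (hogging).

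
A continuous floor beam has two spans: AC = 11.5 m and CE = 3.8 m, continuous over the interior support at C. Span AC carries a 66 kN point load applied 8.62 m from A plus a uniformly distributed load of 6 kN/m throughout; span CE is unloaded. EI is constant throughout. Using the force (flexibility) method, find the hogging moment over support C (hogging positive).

M_C = 168.2 kN·m

Insert a hinge at C; M_C is the redundant, and each span becomes simply supported.
Discontinuity in slope at C on the released structure — sum the simple-span end rotations:
  span AC: point load 66 at a = 8.62: Pab(L + a)/(6LEI) = 477.8/EI
  span AC: UDL 6: wL³/(24EI) = 380.2/EI
  relative rotation θ_0 = (858 + 0)/EI = 858/EI
A unit hogging moment at C produces rotation L₁/(3EI) + L₂/(3EI) = 5.1/EI.
Compatibility: M_C·(L₁+L₂)/(3EI) = θ_0, giving M_C = 168.2 kN·m (hogging).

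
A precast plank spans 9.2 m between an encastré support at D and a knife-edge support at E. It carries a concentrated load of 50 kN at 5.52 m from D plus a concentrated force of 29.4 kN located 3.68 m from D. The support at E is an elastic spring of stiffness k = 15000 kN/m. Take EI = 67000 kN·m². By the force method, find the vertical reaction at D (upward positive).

R_D = 52.15 kN

Choose R_E as the redundant. The primary structure is the cantilever fixed at D.
Primary-structure tip deflection at E by superposition:
  point load 50 at a = 5.52: Pa²(3L − a)/(6EI) = 5607/EI
  point load 29.4 at a = 3.68: Pa²(3L − a)/(6EI) = 1587/EI
  δ_0 = 7194/EI
Flexibility coefficient — unit upward force at E: δ_{EE} = L³/(3EI) = 259.6/EI.
With EI = 67000 kN·m²: δ_0 = 0.10737 m and δ_{EE} = 0.003874 m/kN.
Compatibility — the spring shortens by R_E/k under the reaction it provides: δ_0 − R_E·δ_{EE} = R_E/k. With 1/k = 0.000067 m/kN, R_E = δ_0 / (δ_{EE} + 1/k) = 0.10737 / (0.003874 + 0.000067) = 27.25 kN.
Vertical equilibrium: R_D = ΣP − R_E = 79.4 − 27.25 = 52.15 kN.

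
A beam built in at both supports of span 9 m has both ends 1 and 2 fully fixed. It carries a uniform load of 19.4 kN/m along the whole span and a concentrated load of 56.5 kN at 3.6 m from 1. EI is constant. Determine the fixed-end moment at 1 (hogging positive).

Take the two fixed-end moments M_1, M_2 as redundants; the released structure is the simple span 12.
Simple-span end rotations at 1 and 2 under the given loads:
  at 1: UDL 19.4: wL³/(24EI) = 589.3/EI
  at 2: UDL 19.4: wL³/(24EI) = 589.3/EI
  at 1: point load 56.5 at a = 3.6: Pab(L + b)/(6LEI) = 292.9/EI
  at 2: point load 56.5 at a = 3.6: Pab(L + a)/(6LEI) = 256.3/EI
  θ_10 = 882.2/EI,  θ_20 = 845.6/EI
Flexibility coefficients: a unit moment at one end gives L/(3EI) there and L/(6EI) at the far end, so f₁₁ = f₂₂ = 3/EI and f₁₂ = f₂₁ = 1.5/EI.
Compatibility — zero rotation at each built-in end:
  3 M_1 + 1.5 M_2 = 882.2
  1.5 M_1 + 3 M_2 = 845.6
Solving the pair gives M_1 = 204.2 kN·m and M_2 = 179.8 kN·m (hogging).

M_1 = 204.2 kN·m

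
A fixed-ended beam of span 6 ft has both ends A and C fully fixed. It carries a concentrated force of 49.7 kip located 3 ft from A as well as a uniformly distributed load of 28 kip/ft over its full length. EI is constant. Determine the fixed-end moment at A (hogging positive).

Release both end moments; the primary structure is a simply-supported span AC with redundants M_A and M_C.
End rotations of the released simple span under the applied load (×1/EI):
  at A: point load 49.7 at a = 3: Pab(L + b)/(6LEI) = 111.8/EI
  at C: point load 49.7 at a = 3: Pab(L + a)/(6LEI) = 111.8/EI
  at A: UDL 28: wL³/(24EI) = 252/EI
  at C: UDL 28: wL³/(24EI) = 252/EI
  θ_A0 = 363.8/EI,  θ_C0 = 363.8/EI
Flexibility coefficients: a unit moment at one end gives L/(3EI) there and L/(6EI) at the far end, so f₁₁ = f₂₂ = 2/EI and f₁₂ = f₂₁ = 1/EI.
Compatibility — zero rotation at each built-in end:
  2 M_A + 1 M_C = 363.8
  1 M_A + 2 M_C = 363.8
Solving the pair gives M_A = 121.3 kip·ft and M_C = 121.3 kip·ft (hogging).

M_A = 121.3 kip·ft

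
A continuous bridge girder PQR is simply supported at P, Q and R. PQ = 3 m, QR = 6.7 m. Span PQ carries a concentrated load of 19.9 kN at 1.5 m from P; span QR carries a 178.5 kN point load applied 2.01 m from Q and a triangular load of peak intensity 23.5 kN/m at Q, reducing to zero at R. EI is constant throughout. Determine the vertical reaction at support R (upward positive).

Insert a hinge at Q; M_Q is the redundant, and each span becomes simply supported.
End slopes at the hinge Q, treating each span as simply supported:
  span PQ: point load 19.9 at a = 1.5: Pab(L + a)/(6LEI) = 11.19/EI
  span QR: point load 178.5 at a = 2.01: Pab(L + b)/(6LEI) = 476.8/EI
  span QR: triangular load, peak 23.5: w₀L³/(45EI) = 157.1/EI
  relative rotation θ_0 = (11.19 + 633.8)/EI = 645/EI
A unit hogging moment at Q produces rotation L₁/(3EI) + L₂/(3EI) = 3.233/EI.
Compatibility: M_Q·(L₁+L₂)/(3EI) = θ_0, giving M_Q = 199.5 kN·m (hogging).
Span QR, ΣM about R: R_Q^{QR}·6.7 = 1189 + 199.5, so R_Q^{QR} = 207.2 kN and R_R = 257.2 − 207.2 = 50.02 kN.

R_R = 50.02 kN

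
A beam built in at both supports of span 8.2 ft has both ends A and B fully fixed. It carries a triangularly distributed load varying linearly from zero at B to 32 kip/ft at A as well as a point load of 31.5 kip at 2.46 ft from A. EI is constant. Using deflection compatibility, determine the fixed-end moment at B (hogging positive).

M_B = 88 kip·ft

Take the two fixed-end moments M_A, M_B as redundants; the released structure is the simple span AB.
On the primary (simply-supported) span, the end slopes from the loading are:
  at A: triangular load, peak 32: w₀L³/(45EI) = 392.1/EI
  at B: triangular load, peak 32: 7w₀L³/(360EI) = 343.1/EI
  at A: point load 31.5 at a = 2.46: Pab(L + b)/(6LEI) = 126/EI
  at B: point load 31.5 at a = 2.46: Pab(L + a)/(6LEI) = 96.37/EI
  θ_A0 = 518.1/EI,  θ_B0 = 439.4/EI
Flexibility coefficients: a unit moment at one end gives L/(3EI) there and L/(6EI) at the far end, so f₁₁ = f₂₂ = 2.733/EI and f₁₂ = f₂₁ = 1.367/EI.
Compatibility — zero rotation at each built-in end:
  2.733 M_A + 1.367 M_B = 518.1
  1.367 M_A + 2.733 M_B = 439.4
Solving the pair gives M_A = 145.6 kip·ft and M_B = 88 kip·ft (hogging).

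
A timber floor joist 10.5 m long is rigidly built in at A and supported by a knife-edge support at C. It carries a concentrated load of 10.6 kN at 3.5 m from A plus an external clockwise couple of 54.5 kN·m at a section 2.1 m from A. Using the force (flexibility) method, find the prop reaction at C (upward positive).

R_C = 4.373 kN

Release the roller at C. Primary structure: cantilever fixed at A.
Free-end deflection of the primary structure under the applied loading (downward +):
  point load 10.6 at a = 3.5: Pa²(3L − a)/(6EI) = 606/EI
  clockwise couple 54.5 at a = 2.1: M₀a(2L − a)/(2EI) = 1082/EI
  δ_0 = 1688/EI
Flexibility coefficient — unit upward force at C: δ_{CC} = L³/(3EI) = 385.9/EI.
The prop prevents deflection at C: R_C = δ_0/δ_{CC} = 1688/385.9 = 4.373 kN.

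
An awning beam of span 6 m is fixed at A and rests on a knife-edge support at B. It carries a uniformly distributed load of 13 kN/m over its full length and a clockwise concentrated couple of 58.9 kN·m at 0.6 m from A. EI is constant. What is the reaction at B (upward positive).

Release the roller at B. Primary structure: cantilever fixed at A.
Downward deflection at the released point B due to the loads:
  UDL 13: wL⁴/(8EI) = 2106/EI
  clockwise couple 58.9 at a = 0.6: M₀a(2L − a)/(2EI) = 201.4/EI
  δ_0 = 2307/EI
Flexibility coefficient — unit upward force at B: δ_{BB} = L³/(3EI) = 72/EI.
Compatibility at B: δ_0 − R_B·δ_{BB} = 0, so R_B = 2307/72 = 32.05 kN.

R_B = 32.05 kN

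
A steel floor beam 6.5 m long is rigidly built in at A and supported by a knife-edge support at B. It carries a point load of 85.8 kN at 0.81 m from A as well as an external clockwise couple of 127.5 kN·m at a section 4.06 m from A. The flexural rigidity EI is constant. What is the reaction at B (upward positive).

Take the reaction at B as the redundant and release it; the primary structure is a cantilever fixed at A.
Free-end deflection of the primary structure under the applied loading (downward +):
  point load 85.8 at a = 0.81: Pa²(3L − a)/(6EI) = 175.4/EI
  clockwise couple 127.5 at a = 4.06: M₀a(2L − a)/(2EI) = 2314/EI
  δ_0 = 2489/EI
Flexibility coefficient — unit upward force at B: δ_{BB} = L³/(3EI) = 91.54/EI.
Compatibility at B: δ_0 − R_B·δ_{BB} = 0, so R_B = 2489/91.54 = 27.19 kN.

R_B = 27.19 kN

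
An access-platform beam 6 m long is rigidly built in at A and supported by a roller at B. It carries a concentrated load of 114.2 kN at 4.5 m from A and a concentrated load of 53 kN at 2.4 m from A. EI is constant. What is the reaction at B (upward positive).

R_B = 83.29 kN

Release the roller at B. Primary structure: cantilever fixed at A.
Deflection at B on the released cantilever, summing each load's contribution:
  point load 114.2 at a = 4.5: Pa²(3L − a)/(6EI) = 5203/EI
  point load 53 at a = 2.4: Pa²(3L − a)/(6EI) = 793.7/EI
  δ_0 = 5997/EI
Tip deflection under a unit load at B: L³/(3EI) = 72/EI.
The prop prevents deflection at B: R_B = δ_0/δ_{BB} = 5997/72 = 83.29 kN.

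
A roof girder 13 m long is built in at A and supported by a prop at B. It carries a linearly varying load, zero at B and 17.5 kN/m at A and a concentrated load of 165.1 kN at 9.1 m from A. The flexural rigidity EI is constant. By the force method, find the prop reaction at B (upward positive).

R_B = 115.8 kN

Release the roller at B. Primary structure: cantilever fixed at A.
Free-end deflection of the primary structure under the applied loading (downward +):
  triangular load, peak 17.5 at the fixed end: w₀L⁴/(30EI) = 16661/EI
  point load 165.1 at a = 9.1: Pa²(3L − a)/(6EI) = 68132/EI
  δ_0 = 84792/EI
Flexibility coefficient — unit upward force at B: δ_{BB} = L³/(3EI) = 732.3/EI.
Compatibility at B: δ_0 − R_B·δ_{BB} = 0, so R_B = 84792/732.3 = 115.8 kN.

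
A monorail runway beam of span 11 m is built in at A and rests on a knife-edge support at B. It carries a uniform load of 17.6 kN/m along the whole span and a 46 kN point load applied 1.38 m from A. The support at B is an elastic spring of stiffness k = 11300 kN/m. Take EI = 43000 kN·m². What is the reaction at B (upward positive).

R_B = 73.01 kN

Release the roller at B. Primary structure: cantilever fixed at A.
Free-end deflection of the primary structure under the applied loading (downward +):
  UDL 17.6: wL⁴/(8EI) = 32210/EI
  point load 46 at a = 1.38: Pa²(3L − a)/(6EI) = 461.7/EI
  δ_0 = 32672/EI
Flexibility coefficient — unit upward force at B: δ_{BB} = L³/(3EI) = 443.7/EI.
With EI = 43000 kN·m²: δ_0 = 0.75981 m and δ_{BB} = 0.010318 m/kN.
Compatibility — the spring shortens by R_B/k under the reaction it provides: δ_0 − R_B·δ_{BB} = R_B/k. With 1/k = 0.000088 m/kN, R_B = δ_0 / (δ_{BB} + 1/k) = 0.75981 / (0.010318 + 0.000088) = 73.01 kN.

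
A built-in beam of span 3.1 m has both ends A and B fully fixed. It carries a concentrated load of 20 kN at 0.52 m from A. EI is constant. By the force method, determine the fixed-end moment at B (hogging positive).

Release both end moments; the primary structure is a simply-supported span AB with redundants M_A and M_B.
Simple-span end rotations at A and B under the given loads:
  at A: point load 20 at a = 0.52: Pab(L + b)/(6LEI) = 8.194/EI
  at B: point load 20 at a = 0.52: Pab(L + a)/(6LEI) = 5.222/EI
  θ_A0 = 8.194/EI,  θ_B0 = 5.222/EI
Flexibility coefficients: a unit moment at one end gives L/(3EI) there and L/(6EI) at the far end, so f₁₁ = f₂₂ = 1.033/EI and f₁₂ = f₂₁ = 0.5167/EI.
Compatibility — zero rotation at each built-in end:
  1.033 M_A + 0.5167 M_B = 8.194
  0.5167 M_A + 1.033 M_B = 5.222
Solving the pair gives M_A = 7.204 kN·m and M_B = 1.452 kN·m (hogging).

M_B = 1.452 kN·m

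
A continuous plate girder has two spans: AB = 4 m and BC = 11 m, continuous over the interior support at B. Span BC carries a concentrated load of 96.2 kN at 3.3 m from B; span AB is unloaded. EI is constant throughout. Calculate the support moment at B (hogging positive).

M_B = 138.5 kN·m

Take M_B as the redundant. Released structure: two simple spans AB and BC with a hinge at B.
Discontinuity in slope at B on the released structure — sum the simple-span end rotations:
  span BC: point load 96.2 at a = 3.3: Pab(L + b)/(6LEI) = 692.6/EI
  relative rotation θ_0 = (0 + 692.6)/EI = 692.6/EI
A unit hogging moment at B produces rotation L₁/(3EI) + L₂/(3EI) = 5/EI.
Slope continuity at B: θ_0 = M_B·5/EI, so M_B = 692.6/5 = 138.5 kN·m (hogging).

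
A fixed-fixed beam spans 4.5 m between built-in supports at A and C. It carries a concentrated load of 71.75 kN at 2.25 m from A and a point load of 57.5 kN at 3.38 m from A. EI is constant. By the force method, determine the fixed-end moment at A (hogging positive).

Release both end moments; the primary structure is a simply-supported span AC with redundants M_A and M_C.
On the primary (simply-supported) span, the end slopes from the loading are:
  at A: point load 71.75 at a = 2.25: Pab(L + b)/(6LEI) = 90.81/EI
  at C: point load 71.75 at a = 2.25: Pab(L + a)/(6LEI) = 90.81/EI
  at A: point load 57.5 at a = 3.38: Pab(L + b)/(6LEI) = 45.31/EI
  at C: point load 57.5 at a = 3.38: Pab(L + a)/(6LEI) = 63.53/EI
  θ_A0 = 136.1/EI,  θ_C0 = 154.3/EI
Flexibility coefficients: a unit moment at one end gives L/(3EI) there and L/(6EI) at the far end, so f₁₁ = f₂₂ = 1.5/EI and f₁₂ = f₂₁ = 0.75/EI.
Compatibility — zero rotation at each built-in end:
  1.5 M_A + 0.75 M_C = 136.1
  0.75 M_A + 1.5 M_C = 154.3
Solving the pair gives M_A = 52.4 kN·m and M_C = 76.69 kN·m (hogging).

M_A = 52.4 kN·m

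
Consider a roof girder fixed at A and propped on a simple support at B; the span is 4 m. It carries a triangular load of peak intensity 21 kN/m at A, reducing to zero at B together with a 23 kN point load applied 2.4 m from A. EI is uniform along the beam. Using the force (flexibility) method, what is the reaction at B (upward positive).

Release the roller at B. Primary structure: cantilever fixed at A.
Downward deflection at the released point B due to the loads:
  triangular load, peak 21 at the fixed end: w₀L⁴/(30EI) = 179.2/EI
  point load 23 at a = 2.4: Pa²(3L − a)/(6EI) = 212/EI
  δ_0 = 391.2/EI
Flexibility coefficient — unit upward force at B: δ_{BB} = L³/(3EI) = 21.33/EI.
The prop prevents deflection at B: R_B = δ_0/δ_{BB} = 391.2/21.33 = 18.34 kN.

R_B = 18.34 kN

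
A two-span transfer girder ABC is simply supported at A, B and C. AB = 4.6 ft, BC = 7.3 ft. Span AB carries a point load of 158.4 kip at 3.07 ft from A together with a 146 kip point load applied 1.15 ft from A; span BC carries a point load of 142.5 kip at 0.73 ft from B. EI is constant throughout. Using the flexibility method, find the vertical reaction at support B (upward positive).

R_B = 319.1 kip

Release continuity at B by inserting a hinge; the redundant is the internal moment M_B. The primary structure is two simply-supported spans AB and BC.
End slopes at the hinge B, treating each span as simply supported:
  span AB: point load 158.4 at a = 3.07: Pab(L + a)/(6LEI) = 206.8/EI
  span AB: point load 146 at a = 1.15: Pab(L + a)/(6LEI) = 120.7/EI
  span BC: point load 142.5 at a = 0.73: Pab(L + b)/(6LEI) = 216.4/EI
  relative rotation θ_0 = (327.4 + 216.4)/EI = 543.9/EI
A unit hogging moment at B produces rotation L₁/(3EI) + L₂/(3EI) = 3.967/EI.
Compatibility: M_B·(L₁+L₂)/(3EI) = θ_0, giving M_B = 137.1 kip·ft (hogging).
Span AB, ΣM about A with M_B applied at B: R_B^{AB}·4.6 = 654.2 + 137.1, so R_B^{AB} = 172 kip and R_A = 304.4 − 172 = 132.4 kip.
Span BC, ΣM about C: R_B^{BC}·7.3 = 936.2 + 137.1, so R_B^{BC} = 147 kip and R_C = 142.5 − 147 = -4.532 kip.
R_B = 172 + 147 = 319.1 kip.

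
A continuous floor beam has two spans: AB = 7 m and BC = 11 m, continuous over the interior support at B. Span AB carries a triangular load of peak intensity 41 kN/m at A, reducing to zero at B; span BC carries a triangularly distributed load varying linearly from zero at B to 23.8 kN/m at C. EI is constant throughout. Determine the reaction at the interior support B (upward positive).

Release continuity at B by inserting a hinge; the redundant is the internal moment M_B. The primary structure is two simply-supported spans AB and BC.
Rotations at B on the released spans (each span's end-slope, ×1/EI):
  span AB: triangular load, peak 41: 7w₀L³/(360EI) = 273.4/EI
  span BC: triangular load, peak 23.8: 7w₀L³/(360EI) = 616/EI
  relative rotation θ_0 = (273.4 + 616)/EI = 889.4/EI
A unit hogging moment at B produces rotation L₁/(3EI) + L₂/(3EI) = 6/EI.
Compatibility: M_B·(L₁+L₂)/(3EI) = θ_0, giving M_B = 148.2 kN·m (hogging).
Span AB, ΣM about A with M_B applied at B: R_B^{AB}·7 = 334.8 + 148.2, so R_B^{AB} = 69.01 kN and R_A = 143.5 − 69.01 = 74.49 kN.
Span BC, ΣM about C: R_B^{BC}·11 = 480 + 148.2, so R_B^{BC} = 57.11 kN and R_C = 130.9 − 57.11 = 73.79 kN.
R_B = 69.01 + 57.11 = 126.1 kN.

R_B = 126.1 kN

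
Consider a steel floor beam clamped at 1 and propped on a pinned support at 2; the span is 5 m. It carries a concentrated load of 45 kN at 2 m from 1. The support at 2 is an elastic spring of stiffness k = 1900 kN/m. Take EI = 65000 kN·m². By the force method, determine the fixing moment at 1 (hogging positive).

M_1 = 64.3 kN·m

Remove the prop at 2; the released (primary) structure is a cantilever built in at 1.
Downward deflection at the released point 2 due to the loads:
  point load 45 at a = 2: Pa²(3L − a)/(6EI) = 390/EI
Tip deflection under a unit load at 2: L³/(3EI) = 41.67/EI.
With EI = 65000 kN·m²: δ_0 = 0.006 m and δ_{22} = 0.000641 m/kN.
Compatibility — the spring shortens by R_2/k under the reaction it provides: δ_0 − R_2·δ_{22} = R_2/k. With 1/k = 0.000526 m/kN, R_2 = δ_0 / (δ_{22} + 1/k) = 0.006 / (0.000641 + 0.000526) = 5.14 kN.
Moment equilibrium about 1: M_1 = Σ(load moments about 1) − R_2·L = 90 − 5.14×5 = 64.3 kN·m.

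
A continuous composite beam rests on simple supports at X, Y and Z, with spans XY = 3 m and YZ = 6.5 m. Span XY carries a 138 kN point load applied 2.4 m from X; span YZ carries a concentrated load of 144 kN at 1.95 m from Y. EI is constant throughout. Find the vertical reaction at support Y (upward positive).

R_Y = 276.1 kN

Release continuity at Y by inserting a hinge; the redundant is the internal moment M_Y. The primary structure is two simply-supported spans XY and YZ.
Discontinuity in slope at Y on the released structure — sum the simple-span end rotations:
  span XY: point load 138 at a = 2.4: Pab(L + a)/(6LEI) = 59.62/EI
  span YZ: point load 144 at a = 1.95: Pab(L + b)/(6LEI) = 362/EI
  relative rotation θ_0 = (59.62 + 362)/EI = 421.6/EI
A unit hogging moment at Y produces rotation L₁/(3EI) + L₂/(3EI) = 3.167/EI.
Slope continuity at Y: θ_0 = M_Y·3.167/EI, so M_Y = 421.6/3.167 = 133.1 kN·m (hogging).
Span XY, ΣM about X with M_Y applied at Y: R_Y^{XY}·3 = 331.2 + 133.1, so R_Y^{XY} = 154.8 kN and R_X = 138 − 154.8 = -16.78 kN.
Span YZ, ΣM about Z: R_Y^{YZ}·6.5 = 655.2 + 133.1, so R_Y^{YZ} = 121.3 kN and R_Z = 144 − 121.3 = 22.72 kN.
R_Y = 154.8 + 121.3 = 276.1 kN.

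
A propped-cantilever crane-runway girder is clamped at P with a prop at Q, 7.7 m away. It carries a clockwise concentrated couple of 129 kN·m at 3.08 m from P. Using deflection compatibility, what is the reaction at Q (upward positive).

Release the roller at Q. Primary structure: cantilever fixed at P.
Deflection at Q on the released cantilever, summing each load's contribution:
  clockwise couple 129 at a = 3.08: M₀a(2L − a)/(2EI) = 2447/EI
Flexibility coefficient — unit upward force at Q: δ_{QQ} = L³/(3EI) = 152.2/EI.
Compatibility at Q: δ_0 − R_Q·δ_{QQ} = 0, so R_Q = 2447/152.2 = 16.08 kN.

R_Q = 16.08 kN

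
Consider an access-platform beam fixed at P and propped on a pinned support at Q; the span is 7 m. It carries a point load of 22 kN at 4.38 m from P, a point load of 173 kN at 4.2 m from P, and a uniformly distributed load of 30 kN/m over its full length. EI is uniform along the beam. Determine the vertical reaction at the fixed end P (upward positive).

R_P = 241.3 kN

Take the reaction at Q as the redundant and release it; the primary structure is a cantilever fixed at P.
Free-end deflection of the primary structure under the applied loading (downward +):
  point load 22 at a = 4.38: Pa²(3L − a)/(6EI) = 1169/EI
  point load 173 at a = 4.2: Pa²(3L − a)/(6EI) = 8545/EI
  UDL 30: wL⁴/(8EI) = 9004/EI
  δ_0 = 18718/EI
Flexibility coefficient — unit upward force at Q: δ_{QQ} = L³/(3EI) = 114.3/EI.
The prop prevents deflection at Q: R_Q = δ_0/δ_{QQ} = 18718/114.3 = 163.7 kN.
Vertical equilibrium: R_P = ΣP − R_Q = 405 − 163.7 = 241.3 kN.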